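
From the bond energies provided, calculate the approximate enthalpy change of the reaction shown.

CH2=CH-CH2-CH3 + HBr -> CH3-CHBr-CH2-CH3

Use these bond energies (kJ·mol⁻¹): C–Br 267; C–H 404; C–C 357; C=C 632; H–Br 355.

ΔH ≈ −41 kJ

Bonds broken (reactants):
  C–C: 2 × 357 = 714
  C–H: 8 × 404 = 3232
  C=C: 1 × 632 = 632
  H–Br: 1 × 355 = 355
  Σ(broken) = 4933 kJ
Bonds formed (products):
  C–Br: 1 × 267 = 267
  C–C: 3 × 357 = 1071
  C–H: 9 × 404 = 3636
  Σ(formed) = 4974 kJ
ΔH = Σ(broken) − Σ(formed) = 4933 − 4974 = −41 kJ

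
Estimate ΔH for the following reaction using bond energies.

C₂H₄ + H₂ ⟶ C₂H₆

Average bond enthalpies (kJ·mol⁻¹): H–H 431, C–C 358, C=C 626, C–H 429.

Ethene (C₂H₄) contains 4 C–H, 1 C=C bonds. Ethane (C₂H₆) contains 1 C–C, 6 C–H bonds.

Bonds broken (reactants):
  C–H: 4 × 429 = 1716
  C=C: 1 × 626 = 626
  H–H: 1 × 431 = 431
  Σ(broken) = 2773 kJ
Bonds formed (products):
  C–C: 1 × 358 = 358
  C–H: 6 × 429 = 2574
  Σ(formed) = 2932 kJ
ΔH = Σ(broken) − Σ(formed) = 2773 − 2932 = −159 kJ

ΔH ≈ −159 kJ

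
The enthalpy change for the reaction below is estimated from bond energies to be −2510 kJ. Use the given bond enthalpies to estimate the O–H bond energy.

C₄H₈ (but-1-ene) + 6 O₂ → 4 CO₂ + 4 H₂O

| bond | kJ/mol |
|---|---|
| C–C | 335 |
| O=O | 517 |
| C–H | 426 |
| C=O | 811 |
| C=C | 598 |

D(O–H) ≈ 475 kJ/mol

Let D be the O–H bond energy.
Σ(broken) = 2×335 + 8×426 + 1×598 + 6×517 = 7778
Σ(formed) = 8×811 + 8×D = 6488 + 8D
ΔH = Σ(broken) − Σ(formed) = (7778) − (6488 + 8D) = +1290 − 8D
Setting this equal to −2510 kJ gives 8D = 3800, so D = 475 kJ/mol.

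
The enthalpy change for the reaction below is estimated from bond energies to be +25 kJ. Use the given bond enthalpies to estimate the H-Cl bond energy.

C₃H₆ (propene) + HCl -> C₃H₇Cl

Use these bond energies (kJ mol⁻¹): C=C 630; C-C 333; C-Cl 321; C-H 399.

D(H-Cl) ≈ 448 kJ/mol

Let D be the H-Cl bond energy.
Σ(broken) = 1×333 + 6×399 + 1×630 + 1×D = 3357 + D
Σ(formed) = 2×333 + 1×321 + 7×399 = 3780
ΔH = Σ(broken) − Σ(formed) = (3357 + D) − (3780) = −423 + D
Setting this equal to +25 kJ gives D = 448 kJ/mol.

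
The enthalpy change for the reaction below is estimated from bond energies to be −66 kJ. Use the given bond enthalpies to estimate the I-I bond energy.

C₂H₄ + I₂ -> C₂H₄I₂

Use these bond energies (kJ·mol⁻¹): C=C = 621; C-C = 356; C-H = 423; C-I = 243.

D(I-I) ≈ 155 kJ/mol

Let D be the I-I bond energy.
Σ(broken) = 4×423 + 1×621 + 1×D = 2313 + D
Σ(formed) = 1×356 + 4×423 + 2×243 = 2534
ΔH = Σ(broken) − Σ(formed) = (2313 + D) − (2534) = −221 + D
Setting this equal to −66 kJ gives D = 155 kJ/mol.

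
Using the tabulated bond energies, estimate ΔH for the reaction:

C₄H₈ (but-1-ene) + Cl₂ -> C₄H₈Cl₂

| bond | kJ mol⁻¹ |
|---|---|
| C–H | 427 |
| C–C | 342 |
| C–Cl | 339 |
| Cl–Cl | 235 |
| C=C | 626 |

Bonds broken (reactants):
  C–C: 2 × 342 = 684
  C–H: 8 × 427 = 3416
  C=C: 1 × 626 = 626
  Cl–Cl: 1 × 235 = 235
  Σ(broken) = 4961 kJ
Bonds formed (products):
  C–C: 3 × 342 = 1026
  C–Cl: 2 × 339 = 678
  C–H: 8 × 427 = 3416
  Σ(formed) = 5120 kJ
ΔH = Σ(broken) − Σ(formed) = 4961 − 5120 = −159 kJ

ΔH ≈ −159 kJ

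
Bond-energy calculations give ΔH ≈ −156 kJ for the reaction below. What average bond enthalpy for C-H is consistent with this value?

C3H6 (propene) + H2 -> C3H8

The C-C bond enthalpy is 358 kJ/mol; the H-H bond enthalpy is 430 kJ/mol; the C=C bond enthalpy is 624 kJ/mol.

Let D be the C-H bond energy.
Σ(broken) = 1×358 + 6×D + 1×624 + 1×430 = 1412 + 6D
Σ(formed) = 2×358 + 8×D = 716 + 8D
ΔH = Σ(broken) − Σ(formed) = (1412 + 6D) − (716 + 8D) = +696 − 2D
Setting this equal to −156 kJ gives 2D = 852, so D = 426 kJ/mol.

D(C-H) ≈ 426 kJ/mol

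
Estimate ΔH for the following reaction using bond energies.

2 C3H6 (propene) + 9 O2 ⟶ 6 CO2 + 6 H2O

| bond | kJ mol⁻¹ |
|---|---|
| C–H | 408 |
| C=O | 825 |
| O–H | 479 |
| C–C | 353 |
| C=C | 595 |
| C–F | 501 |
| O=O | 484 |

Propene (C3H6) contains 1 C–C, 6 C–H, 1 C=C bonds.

Bonds broken (reactants):
  C–C: 2 × 353 = 706
  C–H: 12 × 408 = 4896
  C=C: 2 × 595 = 1190
  O=O: 9 × 484 = 4356
  Σ(broken) = 11148 kJ
Bonds formed (products):
  C=O: 12 × 825 = 9900
  O–H: 12 × 479 = 5748
  Σ(formed) = 15648 kJ
ΔH = Σ(broken) − Σ(formed) = 11148 − 15648 = −4500 kJ

ΔH ≈ −4500 kJ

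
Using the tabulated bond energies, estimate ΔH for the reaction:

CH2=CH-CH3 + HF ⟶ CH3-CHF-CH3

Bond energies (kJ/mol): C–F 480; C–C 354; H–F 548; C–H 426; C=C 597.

Bonds broken (reactants):
  C–C: 1 × 354 = 354
  C–H: 6 × 426 = 2556
  C=C: 1 × 597 = 597
  H–F: 1 × 548 = 548
  Σ(broken) = 4055 kJ
Bonds formed (products):
  C–C: 2 × 354 = 708
  C–F: 1 × 480 = 480
  C–H: 7 × 426 = 2982
  Σ(formed) = 4170 kJ
ΔH = Σ(broken) − Σ(formed) = 4055 − 4170 = −115 kJ

ΔH ≈ −115 kJ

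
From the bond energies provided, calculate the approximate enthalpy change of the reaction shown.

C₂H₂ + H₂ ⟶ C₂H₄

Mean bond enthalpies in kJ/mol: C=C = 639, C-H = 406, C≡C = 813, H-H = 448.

Bonds broken (reactants):
  C≡C: 1 × 813 = 813
  C-H: 2 × 406 = 812
  H-H: 1 × 448 = 448
  Σ(broken) = 2073 kJ
Bonds formed (products):
  C-H: 4 × 406 = 1624
  C=C: 1 × 639 = 639
  Σ(formed) = 2263 kJ
ΔH = Σ(broken) − Σ(formed) = 2073 − 2263 = −190 kJ

ΔH ≈ −190 kJ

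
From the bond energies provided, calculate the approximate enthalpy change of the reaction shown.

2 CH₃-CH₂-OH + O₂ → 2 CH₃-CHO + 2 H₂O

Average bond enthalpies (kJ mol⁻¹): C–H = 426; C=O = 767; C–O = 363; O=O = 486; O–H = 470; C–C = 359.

Bonds broken (reactants):
  C–C: 2 × 359 = 718
  C–H: 10 × 426 = 4260
  C–O: 2 × 363 = 726
  O–H: 2 × 470 = 940
  O=O: 1 × 486 = 486
  Σ(broken) = 7130 kJ
Bonds formed (products):
  C–C: 2 × 359 = 718
  C–H: 8 × 426 = 3408
  C=O: 2 × 767 = 1534
  O–H: 4 × 470 = 1880
  Σ(formed) = 7540 kJ
ΔH = Σ(broken) − Σ(formed) = 7130 − 7540 = −410 kJ

ΔH ≈ −410 kJ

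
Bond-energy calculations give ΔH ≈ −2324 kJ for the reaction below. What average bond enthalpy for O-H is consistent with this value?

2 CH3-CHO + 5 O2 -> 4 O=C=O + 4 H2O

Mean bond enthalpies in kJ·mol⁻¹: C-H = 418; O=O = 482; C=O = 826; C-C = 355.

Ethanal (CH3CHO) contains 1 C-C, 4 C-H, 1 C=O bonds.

Let D be the O-H bond energy.
Σ(broken) = 2×355 + 8×418 + 2×826 + 5×482 = 8116
Σ(formed) = 8×826 + 8×D = 6608 + 8D
ΔH = Σ(broken) − Σ(formed) = (8116) − (6608 + 8D) = +1508 − 8D
Setting this equal to −2324 kJ gives 8D = 3832, so D = 479 kJ/mol.

D(O-H) ≈ 479 kJ/mol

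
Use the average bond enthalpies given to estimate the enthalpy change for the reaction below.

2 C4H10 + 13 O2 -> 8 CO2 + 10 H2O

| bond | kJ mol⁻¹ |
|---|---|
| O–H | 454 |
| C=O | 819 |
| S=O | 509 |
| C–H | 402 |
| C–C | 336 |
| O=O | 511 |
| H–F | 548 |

ΔH ≈ −5485 kJ

Bonds broken (reactants):
  C–C: 6 × 336 = 2016
  C–H: 20 × 402 = 8040
  O=O: 13 × 511 = 6643
  Σ(broken) = 16699 kJ
Bonds formed (products):
  C=O: 16 × 819 = 13104
  O–H: 20 × 454 = 9080
  Σ(formed) = 22184 kJ
ΔH = Σ(broken) − Σ(formed) = 16699 − 22184 = −5485 kJ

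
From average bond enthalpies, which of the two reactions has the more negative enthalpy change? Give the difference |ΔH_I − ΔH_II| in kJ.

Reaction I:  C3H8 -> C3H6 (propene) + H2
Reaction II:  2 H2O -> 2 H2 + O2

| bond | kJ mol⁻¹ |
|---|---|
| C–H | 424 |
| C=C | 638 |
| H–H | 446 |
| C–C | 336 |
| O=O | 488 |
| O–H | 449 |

Reaction I:
  Bonds broken (reactants):
    C–C: 2 × 336 = 672
    C–H: 8 × 424 = 3392
    Σ(broken) = 4064 kJ
  Bonds formed (products):
    C–C: 1 × 336 = 336
    C–H: 6 × 424 = 2544
    C=C: 1 × 638 = 638
    H–H: 1 × 446 = 446
    Σ(formed) = 3964 kJ
  ΔH_I = 4064 − 3964 = +100 kJ
Reaction II:
  Bonds broken (reactants):
    O–H: 4 × 449 = 1796
    Σ(broken) = 1796 kJ
  Bonds formed (products):
    H–H: 2 × 446 = 892
    O=O: 1 × 488 = 488
    Σ(formed) = 1380 kJ
  ΔH_II = 1796 − 1380 = +416 kJ
ΔH_I − ΔH_II = −316 kJ, so reaction I has the more negative ΔH; |ΔH_I − ΔH_II| = 316 kJ.

Reaction I, by 316 kJ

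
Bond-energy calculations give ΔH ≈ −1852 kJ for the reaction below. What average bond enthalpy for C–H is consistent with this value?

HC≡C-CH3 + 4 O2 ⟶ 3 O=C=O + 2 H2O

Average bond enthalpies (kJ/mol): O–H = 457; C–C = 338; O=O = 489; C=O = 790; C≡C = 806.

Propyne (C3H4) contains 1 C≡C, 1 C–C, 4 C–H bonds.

D(C–H) ≈ 404 kJ/mol

Let D be the C–H bond energy.
Σ(broken) = 1×806 + 1×338 + 4×D + 4×489 = 3100 + 4D
Σ(formed) = 6×790 + 4×457 = 6568
ΔH = Σ(broken) − Σ(formed) = (3100 + 4D) − (6568) = −3468 + 4D
Setting this equal to −1852 kJ gives 4D = 1616, so D = 404 kJ/mol.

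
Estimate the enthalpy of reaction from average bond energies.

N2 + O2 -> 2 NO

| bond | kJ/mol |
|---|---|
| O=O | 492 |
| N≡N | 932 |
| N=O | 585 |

ΔH ≈ +254 kJ

Bonds broken (reactants):
  N≡N: 1 × 932 = 932
  O=O: 1 × 492 = 492
  Σ(broken) = 1424 kJ
Bonds formed (products):
  N=O: 2 × 585 = 1170
  Σ(formed) = 1170 kJ
ΔH = Σ(broken) − Σ(formed) = 1424 − 1170 = +254 kJ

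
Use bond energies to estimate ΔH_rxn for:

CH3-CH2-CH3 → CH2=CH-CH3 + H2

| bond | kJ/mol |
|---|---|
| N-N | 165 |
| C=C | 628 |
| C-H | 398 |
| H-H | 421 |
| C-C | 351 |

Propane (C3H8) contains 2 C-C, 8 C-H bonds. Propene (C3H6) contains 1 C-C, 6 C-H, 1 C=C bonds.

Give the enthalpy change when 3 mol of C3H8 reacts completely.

Bonds broken (reactants):
  C-C: 2 × 351 = 702
  C-H: 8 × 398 = 3184
  Σ(broken) = 3886 kJ
Bonds formed (products):
  C-C: 1 × 351 = 351
  C-H: 6 × 398 = 2388
  C=C: 1 × 628 = 628
  H-H: 1 × 421 = 421
  Σ(formed) = 3788 kJ
ΔH = Σ(broken) − Σ(formed) = 3886 − 3788 = +98 kJ
For 3× the reaction as written: 3 × (+98) = +294 kJ

ΔH = +294 kJ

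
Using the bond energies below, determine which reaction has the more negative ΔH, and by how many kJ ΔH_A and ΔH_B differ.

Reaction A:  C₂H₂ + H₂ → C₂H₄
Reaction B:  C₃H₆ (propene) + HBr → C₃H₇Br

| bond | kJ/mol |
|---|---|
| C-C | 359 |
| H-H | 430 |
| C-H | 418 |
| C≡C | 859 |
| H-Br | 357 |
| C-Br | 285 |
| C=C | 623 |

Reaction A:
  Bonds broken (reactants):
    C≡C: 1 × 859 = 859
    C-H: 2 × 418 = 836
    H-H: 1 × 430 = 430
    Σ(broken) = 2125 kJ
  Bonds formed (products):
    C-H: 4 × 418 = 1672
    C=C: 1 × 623 = 623
    Σ(formed) = 2295 kJ
  ΔH_A = 2125 − 2295 = −170 kJ
Reaction B:
  Bonds broken (reactants):
    C-C: 1 × 359 = 359
    C-H: 6 × 418 = 2508
    C=C: 1 × 623 = 623
    H-Br: 1 × 357 = 357
    Σ(broken) = 3847 kJ
  Bonds formed (products):
    C-Br: 1 × 285 = 285
    C-C: 2 × 359 = 718
    C-H: 7 × 418 = 2926
    Σ(formed) = 3929 kJ
  ΔH_B = 3847 − 3929 = −82 kJ
ΔH_A − ΔH_B = −88 kJ, so reaction A has the more negative ΔH; |ΔH_A − ΔH_B| = 88 kJ.

Reaction A, by 88 kJ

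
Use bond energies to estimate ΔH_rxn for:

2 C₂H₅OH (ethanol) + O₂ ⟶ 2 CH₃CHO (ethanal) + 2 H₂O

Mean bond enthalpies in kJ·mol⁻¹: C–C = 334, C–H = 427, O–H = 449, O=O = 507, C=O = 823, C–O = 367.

Bonds broken (reactants):
  C–C: 2 × 334 = 668
  C–H: 10 × 427 = 4270
  C–O: 2 × 367 = 734
  O–H: 2 × 449 = 898
  O=O: 1 × 507 = 507
  Σ(broken) = 7077 kJ
Bonds formed (products):
  C–C: 2 × 334 = 668
  C–H: 8 × 427 = 3416
  C=O: 2 × 823 = 1646
  O–H: 4 × 449 = 1796
  Σ(formed) = 7526 kJ
ΔH = Σ(broken) − Σ(formed) = 7077 − 7526 = −449 kJ

ΔH ≈ −449 kJ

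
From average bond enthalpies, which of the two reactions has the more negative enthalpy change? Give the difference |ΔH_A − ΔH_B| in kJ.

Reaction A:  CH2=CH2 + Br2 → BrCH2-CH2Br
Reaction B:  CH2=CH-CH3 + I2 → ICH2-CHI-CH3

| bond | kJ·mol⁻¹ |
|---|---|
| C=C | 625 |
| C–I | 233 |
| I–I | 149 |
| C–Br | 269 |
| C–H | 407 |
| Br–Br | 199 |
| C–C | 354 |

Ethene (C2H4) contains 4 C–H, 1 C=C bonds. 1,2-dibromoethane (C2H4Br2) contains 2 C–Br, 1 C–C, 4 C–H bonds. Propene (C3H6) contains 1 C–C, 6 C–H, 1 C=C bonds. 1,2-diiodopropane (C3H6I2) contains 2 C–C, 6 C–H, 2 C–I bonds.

Reaction A:
  Bonds broken (reactants):
    Br–Br: 1 × 199 = 199
    C–H: 4 × 407 = 1628
    C=C: 1 × 625 = 625
    Σ(broken) = 2452 kJ
  Bonds formed (products):
    C–Br: 2 × 269 = 538
    C–C: 1 × 354 = 354
    C–H: 4 × 407 = 1628
    Σ(formed) = 2520 kJ
  ΔH_A = 2452 − 2520 = −68 kJ
Reaction B:
  Bonds broken (reactants):
    C–C: 1 × 354 = 354
    C–H: 6 × 407 = 2442
    C=C: 1 × 625 = 625
    I–I: 1 × 149 = 149
    Σ(broken) = 3570 kJ
  Bonds formed (products):
    C–C: 2 × 354 = 708
    C–H: 6 × 407 = 2442
    C–I: 2 × 233 = 466
    Σ(formed) = 3616 kJ
  ΔH_B = 3570 − 3616 = −46 kJ
ΔH_A − ΔH_B = −22 kJ, so reaction A has the more negative ΔH; |ΔH_A − ΔH_B| = 22 kJ.

Reaction A, by 22 kJ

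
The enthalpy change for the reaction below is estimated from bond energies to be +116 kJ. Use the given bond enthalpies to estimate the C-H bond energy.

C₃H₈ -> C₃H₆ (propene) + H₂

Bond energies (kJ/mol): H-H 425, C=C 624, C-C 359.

D(C-H) ≈ 403 kJ/mol

Let D be the C-H bond energy.
Σ(broken) = 2×359 + 8×D = 718 + 8D
Σ(formed) = 1×359 + 6×D + 1×624 + 1×425 = 1408 + 6D
ΔH = Σ(broken) − Σ(formed) = (718 + 8D) − (1408 + 6D) = −690 + 2D
Setting this equal to +116 kJ gives 2D = 806, so D = 403 kJ/mol.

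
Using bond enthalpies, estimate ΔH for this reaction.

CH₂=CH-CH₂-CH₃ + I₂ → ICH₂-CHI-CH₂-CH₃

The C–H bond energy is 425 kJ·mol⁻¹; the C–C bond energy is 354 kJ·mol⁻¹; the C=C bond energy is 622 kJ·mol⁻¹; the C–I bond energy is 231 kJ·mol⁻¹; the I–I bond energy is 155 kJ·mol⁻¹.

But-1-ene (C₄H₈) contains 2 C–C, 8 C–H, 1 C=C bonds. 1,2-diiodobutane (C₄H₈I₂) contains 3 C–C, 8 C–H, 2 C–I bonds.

Bonds broken (reactants):
  C–C: 2 × 354 = 708
  C–H: 8 × 425 = 3400
  C=C: 1 × 622 = 622
  I–I: 1 × 155 = 155
  Σ(broken) = 4885 kJ
Bonds formed (products):
  C–C: 3 × 354 = 1062
  C–H: 8 × 425 = 3400
  C–I: 2 × 231 = 462
  Σ(formed) = 4924 kJ
ΔH = Σ(broken) − Σ(formed) = 4885 − 4924 = −39 kJ

ΔH ≈ −39 kJ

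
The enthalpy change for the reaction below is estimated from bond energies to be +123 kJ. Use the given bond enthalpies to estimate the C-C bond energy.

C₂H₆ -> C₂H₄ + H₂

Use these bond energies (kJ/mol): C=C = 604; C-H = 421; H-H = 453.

D(C-C) ≈ 338 kJ/mol

Let D be the C-C bond energy.
Σ(broken) = 1×D + 6×421 = 2526 + D
Σ(formed) = 4×421 + 1×604 + 1×453 = 2741
ΔH = Σ(broken) − Σ(formed) = (2526 + D) − (2741) = −215 + D
Setting this equal to +123 kJ gives D = 338 kJ/mol.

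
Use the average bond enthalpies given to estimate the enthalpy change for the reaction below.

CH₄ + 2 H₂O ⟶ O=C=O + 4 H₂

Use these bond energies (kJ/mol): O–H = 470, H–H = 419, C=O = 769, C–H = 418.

ΔH ≈ +338 kJ

Bonds broken (reactants):
  C–H: 4 × 418 = 1672
  O–H: 4 × 470 = 1880
  Σ(broken) = 3552 kJ
Bonds formed (products):
  C=O: 2 × 769 = 1538
  H–H: 4 × 419 = 1676
  Σ(formed) = 3214 kJ
ΔH = Σ(broken) − Σ(formed) = 3552 − 3214 = +338 kJ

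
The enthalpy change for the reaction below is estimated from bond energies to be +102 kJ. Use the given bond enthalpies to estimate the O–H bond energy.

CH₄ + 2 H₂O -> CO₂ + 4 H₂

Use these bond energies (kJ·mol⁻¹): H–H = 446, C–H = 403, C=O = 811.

D(O–H) ≈ 474 kJ/mol

Let D be the O–H bond energy.
Σ(broken) = 4×403 + 4×D = 1612 + 4D
Σ(formed) = 2×811 + 4×446 = 3406
ΔH = Σ(broken) − Σ(formed) = (1612 + 4D) − (3406) = −1794 + 4D
Setting this equal to +102 kJ gives 4D = 1896, so D = 474 kJ/mol.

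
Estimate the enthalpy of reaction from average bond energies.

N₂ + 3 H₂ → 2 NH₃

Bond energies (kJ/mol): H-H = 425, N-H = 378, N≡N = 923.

Bonds broken (reactants):
  H-H: 3 × 425 = 1275
  N≡N: 1 × 923 = 923
  Σ(broken) = 2198 kJ
Bonds formed (products):
  N-H: 6 × 378 = 2268
  Σ(formed) = 2268 kJ
ΔH = Σ(broken) − Σ(formed) = 2198 − 2268 = −70 kJ

ΔH ≈ −70 kJ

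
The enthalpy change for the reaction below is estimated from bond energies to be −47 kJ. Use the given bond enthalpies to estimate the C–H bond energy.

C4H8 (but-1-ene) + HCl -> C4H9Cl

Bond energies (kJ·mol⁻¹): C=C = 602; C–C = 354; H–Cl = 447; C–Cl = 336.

D(C–H) ≈ 406 kJ/mol

Let D be the C–H bond energy.
Σ(broken) = 2×354 + 8×D + 1×602 + 1×447 = 1757 + 8D
Σ(formed) = 3×354 + 1×336 + 9×D = 1398 + 9D
ΔH = Σ(broken) − Σ(formed) = (1757 + 8D) − (1398 + 9D) = +359 − D
Setting this equal to −47 kJ gives D = 406 kJ/mol.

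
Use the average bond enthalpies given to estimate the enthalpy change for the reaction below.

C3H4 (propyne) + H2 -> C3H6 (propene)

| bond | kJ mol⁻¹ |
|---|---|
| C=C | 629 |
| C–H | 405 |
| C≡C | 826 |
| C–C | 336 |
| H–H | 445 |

Bonds broken (reactants):
  C≡C: 1 × 826 = 826
  C–C: 1 × 336 = 336
  C–H: 4 × 405 = 1620
  H–H: 1 × 445 = 445
  Σ(broken) = 3227 kJ
Bonds formed (products):
  C–C: 1 × 336 = 336
  C–H: 6 × 405 = 2430
  C=C: 1 × 629 = 629
  Σ(formed) = 3395 kJ
ΔH = Σ(broken) − Σ(formed) = 3227 − 3395 = −168 kJ

ΔH ≈ −168 kJ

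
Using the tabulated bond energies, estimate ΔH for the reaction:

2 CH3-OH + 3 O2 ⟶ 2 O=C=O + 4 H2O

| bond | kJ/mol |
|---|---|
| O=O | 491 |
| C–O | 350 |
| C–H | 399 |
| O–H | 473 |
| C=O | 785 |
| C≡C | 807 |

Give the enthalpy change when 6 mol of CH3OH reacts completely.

ΔH = −4233 kJ

Bonds broken (reactants):
  C–H: 6 × 399 = 2394
  C–O: 2 × 350 = 700
  O–H: 2 × 473 = 946
  O=O: 3 × 491 = 1473
  Σ(broken) = 5513 kJ
Bonds formed (products):
  C=O: 4 × 785 = 3140
  O–H: 8 × 473 = 3784
  Σ(formed) = 6924 kJ
ΔH = Σ(broken) − Σ(formed) = 5513 − 6924 = −1411 kJ
For 3× the reaction as written: 3 × (−1411) = −4233 kJ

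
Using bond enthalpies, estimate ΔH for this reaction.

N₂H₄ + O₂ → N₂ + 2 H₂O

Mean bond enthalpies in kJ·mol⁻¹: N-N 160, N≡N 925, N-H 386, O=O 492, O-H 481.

ΔH ≈ −653 kJ

Bonds broken (reactants):
  N-H: 4 × 386 = 1544
  N-N: 1 × 160 = 160
  O=O: 1 × 492 = 492
  Σ(broken) = 2196 kJ
Bonds formed (products):
  N≡N: 1 × 925 = 925
  O-H: 4 × 481 = 1924
  Σ(formed) = 2849 kJ
ΔH = Σ(broken) − Σ(formed) = 2196 − 2849 = −653 kJ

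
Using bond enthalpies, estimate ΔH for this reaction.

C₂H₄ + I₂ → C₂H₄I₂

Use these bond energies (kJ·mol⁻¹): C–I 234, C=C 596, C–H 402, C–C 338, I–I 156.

ΔH ≈ −54 kJ

Bonds broken (reactants):
  C–H: 4 × 402 = 1608
  C=C: 1 × 596 = 596
  I–I: 1 × 156 = 156
  Σ(broken) = 2360 kJ
Bonds formed (products):
  C–C: 1 × 338 = 338
  C–H: 4 × 402 = 1608
  C–I: 2 × 234 = 468
  Σ(formed) = 2414 kJ
ΔH = Σ(broken) − Σ(formed) = 2360 − 2414 = −54 kJ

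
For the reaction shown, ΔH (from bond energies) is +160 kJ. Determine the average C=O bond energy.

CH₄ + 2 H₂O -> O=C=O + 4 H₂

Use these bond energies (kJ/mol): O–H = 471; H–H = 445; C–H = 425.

D(C=O) ≈ 822 kJ/mol

Let D be the C=O bond energy.
Σ(broken) = 4×425 + 4×471 = 3584
Σ(formed) = 2×D + 4×445 = 1780 + 2D
ΔH = Σ(broken) − Σ(formed) = (3584) − (1780 + 2D) = +1804 − 2D
Setting this equal to +160 kJ gives 2D = 1644, so D = 822 kJ/mol.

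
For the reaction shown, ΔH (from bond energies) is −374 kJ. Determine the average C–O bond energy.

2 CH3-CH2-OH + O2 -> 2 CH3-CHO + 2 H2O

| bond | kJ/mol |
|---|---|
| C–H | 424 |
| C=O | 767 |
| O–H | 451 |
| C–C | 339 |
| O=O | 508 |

Let D be the C–O bond energy.
Σ(broken) = 2×339 + 10×424 + 2×D + 2×451 + 1×508 = 6328 + 2D
Σ(formed) = 2×339 + 8×424 + 2×767 + 4×451 = 7408
ΔH = Σ(broken) − Σ(formed) = (6328 + 2D) − (7408) = −1080 + 2D
Setting this equal to −374 kJ gives 2D = 706, so D = 353 kJ/mol.

D(C–O) ≈ 353 kJ/mol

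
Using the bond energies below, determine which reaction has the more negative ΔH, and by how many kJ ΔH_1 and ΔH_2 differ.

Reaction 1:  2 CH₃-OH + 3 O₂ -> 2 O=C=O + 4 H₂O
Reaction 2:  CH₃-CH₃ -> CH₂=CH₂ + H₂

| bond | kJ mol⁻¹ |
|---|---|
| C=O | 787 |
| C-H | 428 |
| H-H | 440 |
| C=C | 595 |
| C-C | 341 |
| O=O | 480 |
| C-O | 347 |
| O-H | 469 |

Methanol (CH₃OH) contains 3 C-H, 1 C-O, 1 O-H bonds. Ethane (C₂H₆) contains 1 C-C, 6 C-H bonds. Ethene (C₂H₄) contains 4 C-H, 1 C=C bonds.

Reaction 1:
  Bonds broken (reactants):
    C-H: 6 × 428 = 2568
    C-O: 2 × 347 = 694
    O-H: 2 × 469 = 938
    O=O: 3 × 480 = 1440
    Σ(broken) = 5640 kJ
  Bonds formed (products):
    C=O: 4 × 787 = 3148
    O-H: 8 × 469 = 3752
    Σ(formed) = 6900 kJ
  ΔH_1 = 5640 − 6900 = −1260 kJ
Reaction 2:
  Bonds broken (reactants):
    C-C: 1 × 341 = 341
    C-H: 6 × 428 = 2568
    Σ(broken) = 2909 kJ
  Bonds formed (products):
    C-H: 4 × 428 = 1712
    C=C: 1 × 595 = 595
    H-H: 1 × 440 = 440
    Σ(formed) = 2747 kJ
  ΔH_2 = 2909 − 2747 = +162 kJ
ΔH_1 − ΔH_2 = −1422 kJ, so reaction 1 has the more negative ΔH; |ΔH_1 − ΔH_2| = 1422 kJ.

Reaction 1, by 1422 kJ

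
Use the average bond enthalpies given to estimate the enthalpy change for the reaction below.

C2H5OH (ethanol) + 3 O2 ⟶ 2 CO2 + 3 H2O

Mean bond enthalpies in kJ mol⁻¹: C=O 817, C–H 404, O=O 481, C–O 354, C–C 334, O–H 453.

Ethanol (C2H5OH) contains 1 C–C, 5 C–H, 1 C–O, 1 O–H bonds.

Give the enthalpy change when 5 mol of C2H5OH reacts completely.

Bonds broken (reactants):
  C–C: 1 × 334 = 334
  C–H: 5 × 404 = 2020
  C–O: 1 × 354 = 354
  O–H: 1 × 453 = 453
  O=O: 3 × 481 = 1443
  Σ(broken) = 4604 kJ
Bonds formed (products):
  C=O: 4 × 817 = 3268
  O–H: 6 × 453 = 2718
  Σ(formed) = 5986 kJ
ΔH = Σ(broken) − Σ(formed) = 4604 − 5986 = −1382 kJ
For 5× the reaction as written: 5 × (−1382) = −6910 kJ

ΔH = −6910 kJ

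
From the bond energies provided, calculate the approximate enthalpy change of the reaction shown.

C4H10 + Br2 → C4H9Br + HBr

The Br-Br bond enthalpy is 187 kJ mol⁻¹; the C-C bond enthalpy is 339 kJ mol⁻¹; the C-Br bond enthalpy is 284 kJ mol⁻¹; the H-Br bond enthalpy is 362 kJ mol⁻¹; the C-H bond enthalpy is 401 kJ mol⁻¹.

Bonds broken (reactants):
  Br-Br: 1 × 187 = 187
  C-C: 3 × 339 = 1017
  C-H: 10 × 401 = 4010
  Σ(broken) = 5214 kJ
Bonds formed (products):
  C-Br: 1 × 284 = 284
  C-C: 3 × 339 = 1017
  C-H: 9 × 401 = 3609
  H-Br: 1 × 362 = 362
  Σ(formed) = 5272 kJ
ΔH = Σ(broken) − Σ(formed) = 5214 − 5272 = −58 kJ

ΔH ≈ −58 kJ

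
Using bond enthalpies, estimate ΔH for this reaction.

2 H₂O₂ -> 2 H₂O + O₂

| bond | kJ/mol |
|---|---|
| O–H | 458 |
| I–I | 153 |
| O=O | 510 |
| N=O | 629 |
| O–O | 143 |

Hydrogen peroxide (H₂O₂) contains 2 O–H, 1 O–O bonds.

Bonds broken (reactants):
  O–H: 4 × 458 = 1832
  O–O: 2 × 143 = 286
  Σ(broken) = 2118 kJ
Bonds formed (products):
  O–H: 4 × 458 = 1832
  O=O: 1 × 510 = 510
  Σ(formed) = 2342 kJ
ΔH = Σ(broken) − Σ(formed) = 2118 − 2342 = −224 kJ

ΔH ≈ −224 kJ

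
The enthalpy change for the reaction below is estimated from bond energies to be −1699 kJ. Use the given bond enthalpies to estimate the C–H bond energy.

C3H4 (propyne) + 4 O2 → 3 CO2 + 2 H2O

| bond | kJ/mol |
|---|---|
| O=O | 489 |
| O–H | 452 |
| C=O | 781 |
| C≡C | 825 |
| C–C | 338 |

Let D be the C–H bond energy.
Σ(broken) = 1×825 + 1×338 + 4×D + 4×489 = 3119 + 4D
Σ(formed) = 6×781 + 4×452 = 6494
ΔH = Σ(broken) − Σ(formed) = (3119 + 4D) − (6494) = −3375 + 4D
Setting this equal to −1699 kJ gives 4D = 1676, so D = 419 kJ/mol.

D(C–H) ≈ 419 kJ/mol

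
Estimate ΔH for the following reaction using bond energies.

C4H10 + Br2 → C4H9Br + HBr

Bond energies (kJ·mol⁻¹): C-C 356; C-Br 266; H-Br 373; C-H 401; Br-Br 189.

ΔH ≈ −49 kJ

Bonds broken (reactants):
  Br-Br: 1 × 189 = 189
  C-C: 3 × 356 = 1068
  C-H: 10 × 401 = 4010
  Σ(broken) = 5267 kJ
Bonds formed (products):
  C-Br: 1 × 266 = 266
  C-C: 3 × 356 = 1068
  C-H: 9 × 401 = 3609
  H-Br: 1 × 373 = 373
  Σ(formed) = 5316 kJ
ΔH = Σ(broken) − Σ(formed) = 5267 − 5316 = −49 kJ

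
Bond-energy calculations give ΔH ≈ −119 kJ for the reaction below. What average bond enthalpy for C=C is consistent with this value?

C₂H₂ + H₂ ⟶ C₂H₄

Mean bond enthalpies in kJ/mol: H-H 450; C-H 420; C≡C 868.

D(C=C) ≈ 597 kJ/mol

Let D be the C=C bond energy.
Σ(broken) = 1×868 + 2×420 + 1×450 = 2158
Σ(formed) = 4×420 + 1×D = 1680 + D
ΔH = Σ(broken) − Σ(formed) = (2158) − (1680 + D) = +478 − D
Setting this equal to −119 kJ gives D = 597 kJ/mol.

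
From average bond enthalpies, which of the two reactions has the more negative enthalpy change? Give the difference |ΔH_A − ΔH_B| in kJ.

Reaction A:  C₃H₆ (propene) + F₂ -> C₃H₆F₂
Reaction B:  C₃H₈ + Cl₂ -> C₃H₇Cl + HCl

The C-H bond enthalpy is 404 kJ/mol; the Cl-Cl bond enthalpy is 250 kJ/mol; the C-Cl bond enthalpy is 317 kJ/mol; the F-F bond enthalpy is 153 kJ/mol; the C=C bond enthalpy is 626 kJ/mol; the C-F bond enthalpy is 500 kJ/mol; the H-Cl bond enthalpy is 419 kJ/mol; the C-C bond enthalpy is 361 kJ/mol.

Reaction A, by 500 kJ

Reaction A:
  Bonds broken (reactants):
    C-C: 1 × 361 = 361
    C-H: 6 × 404 = 2424
    C=C: 1 × 626 = 626
    F-F: 1 × 153 = 153
    Σ(broken) = 3564 kJ
  Bonds formed (products):
    C-C: 2 × 361 = 722
    C-F: 2 × 500 = 1000
    C-H: 6 × 404 = 2424
    Σ(formed) = 4146 kJ
  ΔH_A = 3564 − 4146 = −582 kJ
Reaction B:
  Bonds broken (reactants):
    C-C: 2 × 361 = 722
    C-H: 8 × 404 = 3232
    Cl-Cl: 1 × 250 = 250
    Σ(broken) = 4204 kJ
  Bonds formed (products):
    C-C: 2 × 361 = 722
    C-Cl: 1 × 317 = 317
    C-H: 7 × 404 = 2828
    H-Cl: 1 × 419 = 419
    Σ(formed) = 4286 kJ
  ΔH_B = 4204 − 4286 = −82 kJ
ΔH_A − ΔH_B = −500 kJ, so reaction A has the more negative ΔH; |ΔH_A − ΔH_B| = 500 kJ.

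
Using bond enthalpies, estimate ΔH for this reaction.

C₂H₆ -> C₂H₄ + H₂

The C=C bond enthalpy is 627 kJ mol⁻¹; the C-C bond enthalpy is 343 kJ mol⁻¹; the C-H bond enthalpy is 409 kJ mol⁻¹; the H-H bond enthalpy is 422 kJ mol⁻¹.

ΔH ≈ +112 kJ

Bonds broken (reactants):
  C-C: 1 × 343 = 343
  C-H: 6 × 409 = 2454
  Σ(broken) = 2797 kJ
Bonds formed (products):
  C-H: 4 × 409 = 1636
  C=C: 1 × 627 = 627
  H-H: 1 × 422 = 422
  Σ(formed) = 2685 kJ
ΔH = Σ(broken) − Σ(formed) = 2797 − 2685 = +112 kJ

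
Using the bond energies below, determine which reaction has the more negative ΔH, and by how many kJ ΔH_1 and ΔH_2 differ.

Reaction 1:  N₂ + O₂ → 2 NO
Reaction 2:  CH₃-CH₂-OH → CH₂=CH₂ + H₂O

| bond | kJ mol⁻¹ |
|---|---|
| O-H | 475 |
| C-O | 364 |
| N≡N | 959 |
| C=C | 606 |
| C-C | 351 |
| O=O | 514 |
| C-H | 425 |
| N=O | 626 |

Reaction 2, by 162 kJ

Reaction 1:
  Bonds broken (reactants):
    N≡N: 1 × 959 = 959
    O=O: 1 × 514 = 514
    Σ(broken) = 1473 kJ
  Bonds formed (products):
    N=O: 2 × 626 = 1252
    Σ(formed) = 1252 kJ
  ΔH_1 = 1473 − 1252 = +221 kJ
Reaction 2:
  Bonds broken (reactants):
    C-C: 1 × 351 = 351
    C-H: 5 × 425 = 2125
    C-O: 1 × 364 = 364
    O-H: 1 × 475 = 475
    Σ(broken) = 3315 kJ
  Bonds formed (products):
    C-H: 4 × 425 = 1700
    C=C: 1 × 606 = 606
    O-H: 2 × 475 = 950
    Σ(formed) = 3256 kJ
  ΔH_2 = 3315 − 3256 = +59 kJ
ΔH_1 − ΔH_2 = +162 kJ, so reaction 2 has the more negative ΔH; |ΔH_1 − ΔH_2| = 162 kJ.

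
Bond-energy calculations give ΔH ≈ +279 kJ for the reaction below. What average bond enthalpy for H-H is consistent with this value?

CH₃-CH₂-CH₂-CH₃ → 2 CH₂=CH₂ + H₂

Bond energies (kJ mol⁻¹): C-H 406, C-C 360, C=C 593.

Let D be the H-H bond energy.
Σ(broken) = 3×360 + 10×406 = 5140
Σ(formed) = 8×406 + 2×593 + 1×D = 4434 + D
ΔH = Σ(broken) − Σ(formed) = (5140) − (4434 + D) = +706 − D
Setting this equal to +279 kJ gives D = 427 kJ/mol.

D(H-H) ≈ 427 kJ/mol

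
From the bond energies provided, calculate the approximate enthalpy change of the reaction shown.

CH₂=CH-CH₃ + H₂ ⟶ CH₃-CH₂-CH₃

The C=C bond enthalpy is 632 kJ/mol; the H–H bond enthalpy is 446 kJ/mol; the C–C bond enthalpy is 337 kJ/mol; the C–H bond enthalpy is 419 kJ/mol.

ΔH ≈ −97 kJ

Bonds broken (reactants):
  C–C: 1 × 337 = 337
  C–H: 6 × 419 = 2514
  C=C: 1 × 632 = 632
  H–H: 1 × 446 = 446
  Σ(broken) = 3929 kJ
Bonds formed (products):
  C–C: 2 × 337 = 674
  C–H: 8 × 419 = 3352
  Σ(formed) = 4026 kJ
ΔH = Σ(broken) − Σ(formed) = 3929 − 4026 = −97 kJ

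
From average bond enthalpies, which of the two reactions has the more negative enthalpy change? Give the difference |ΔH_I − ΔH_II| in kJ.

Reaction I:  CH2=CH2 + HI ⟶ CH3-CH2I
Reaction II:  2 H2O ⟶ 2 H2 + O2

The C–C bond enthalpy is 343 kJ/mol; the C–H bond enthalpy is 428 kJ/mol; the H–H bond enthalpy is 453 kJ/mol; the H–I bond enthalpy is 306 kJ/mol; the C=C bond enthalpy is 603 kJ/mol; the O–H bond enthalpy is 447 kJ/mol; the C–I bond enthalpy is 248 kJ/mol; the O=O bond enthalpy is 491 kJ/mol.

Reaction I, by 501 kJ

Reaction I:
  Bonds broken (reactants):
    C–H: 4 × 428 = 1712
    C=C: 1 × 603 = 603
    H–I: 1 × 306 = 306
    Σ(broken) = 2621 kJ
  Bonds formed (products):
    C–C: 1 × 343 = 343
    C–H: 5 × 428 = 2140
    C–I: 1 × 248 = 248
    Σ(formed) = 2731 kJ
  ΔH_I = 2621 − 2731 = −110 kJ
Reaction II:
  Bonds broken (reactants):
    O–H: 4 × 447 = 1788
    Σ(broken) = 1788 kJ
  Bonds formed (products):
    H–H: 2 × 453 = 906
    O=O: 1 × 491 = 491
    Σ(formed) = 1397 kJ
  ΔH_II = 1788 − 1397 = +391 kJ
ΔH_I − ΔH_II = −501 kJ, so reaction I has the more negative ΔH; |ΔH_I − ΔH_II| = 501 kJ.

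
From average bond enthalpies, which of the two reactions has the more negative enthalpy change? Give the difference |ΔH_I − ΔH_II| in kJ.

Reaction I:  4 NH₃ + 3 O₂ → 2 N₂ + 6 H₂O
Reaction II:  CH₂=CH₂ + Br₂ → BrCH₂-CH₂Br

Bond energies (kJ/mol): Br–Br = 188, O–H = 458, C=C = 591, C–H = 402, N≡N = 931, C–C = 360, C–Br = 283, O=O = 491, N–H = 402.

Reaction I, by 914 kJ

Reaction I:
  Bonds broken (reactants):
    N–H: 12 × 402 = 4824
    O=O: 3 × 491 = 1473
    Σ(broken) = 6297 kJ
  Bonds formed (products):
    N≡N: 2 × 931 = 1862
    O–H: 12 × 458 = 5496
    Σ(formed) = 7358 kJ
  ΔH_I = 6297 − 7358 = −1061 kJ
Reaction II:
  Bonds broken (reactants):
    Br–Br: 1 × 188 = 188
    C–H: 4 × 402 = 1608
    C=C: 1 × 591 = 591
    Σ(broken) = 2387 kJ
  Bonds formed (products):
    C–Br: 2 × 283 = 566
    C–C: 1 × 360 = 360
    C–H: 4 × 402 = 1608
    Σ(formed) = 2534 kJ
  ΔH_II = 2387 − 2534 = −147 kJ
ΔH_I − ΔH_II = −914 kJ, so reaction I has the more negative ΔH; |ΔH_I − ΔH_II| = 914 kJ.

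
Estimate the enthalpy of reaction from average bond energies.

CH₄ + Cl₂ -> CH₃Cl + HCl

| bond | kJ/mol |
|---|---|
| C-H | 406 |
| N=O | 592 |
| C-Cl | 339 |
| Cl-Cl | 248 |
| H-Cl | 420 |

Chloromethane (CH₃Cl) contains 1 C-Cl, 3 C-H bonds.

ΔH ≈ −105 kJ

Bonds broken (reactants):
  C-H: 4 × 406 = 1624
  Cl-Cl: 1 × 248 = 248
  Σ(broken) = 1872 kJ
Bonds formed (products):
  C-Cl: 1 × 339 = 339
  C-H: 3 × 406 = 1218
  H-Cl: 1 × 420 = 420
  Σ(formed) = 1977 kJ
ΔH = Σ(broken) − Σ(formed) = 1872 − 1977 = −105 kJ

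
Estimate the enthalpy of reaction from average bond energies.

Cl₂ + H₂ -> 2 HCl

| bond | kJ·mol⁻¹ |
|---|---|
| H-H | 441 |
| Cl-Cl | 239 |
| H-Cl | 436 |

Bonds broken (reactants):
  Cl-Cl: 1 × 239 = 239
  H-H: 1 × 441 = 441
  Σ(broken) = 680 kJ
Bonds formed (products):
  H-Cl: 2 × 436 = 872
  Σ(formed) = 872 kJ
ΔH = Σ(broken) − Σ(formed) = 680 − 872 = −192 kJ

ΔH ≈ −192 kJ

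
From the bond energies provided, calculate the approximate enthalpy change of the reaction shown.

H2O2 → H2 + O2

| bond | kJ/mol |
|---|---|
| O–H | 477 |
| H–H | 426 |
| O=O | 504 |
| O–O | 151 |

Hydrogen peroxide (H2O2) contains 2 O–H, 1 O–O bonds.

Bonds broken (reactants):
  O–H: 2 × 477 = 954
  O–O: 1 × 151 = 151
  Σ(broken) = 1105 kJ
Bonds formed (products):
  H–H: 1 × 426 = 426
  O=O: 1 × 504 = 504
  Σ(formed) = 930 kJ
ΔH = Σ(broken) − Σ(formed) = 1105 − 930 = +175 kJ

ΔH ≈ +175 kJ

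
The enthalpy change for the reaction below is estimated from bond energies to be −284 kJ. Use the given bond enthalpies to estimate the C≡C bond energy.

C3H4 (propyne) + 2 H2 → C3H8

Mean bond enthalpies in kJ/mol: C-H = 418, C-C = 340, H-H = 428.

D(C≡C) ≈ 872 kJ/mol

Let D be the C≡C bond energy.
Σ(broken) = 1×D + 1×340 + 4×418 + 2×428 = 2868 + D
Σ(formed) = 2×340 + 8×418 = 4024
ΔH = Σ(broken) − Σ(formed) = (2868 + D) − (4024) = −1156 + D
Setting this equal to −284 kJ gives D = 872 kJ/mol.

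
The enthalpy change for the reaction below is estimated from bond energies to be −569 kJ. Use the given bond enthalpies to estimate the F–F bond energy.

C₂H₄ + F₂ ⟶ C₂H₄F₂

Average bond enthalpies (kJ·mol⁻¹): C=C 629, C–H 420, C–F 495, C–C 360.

Let D be the F–F bond energy.
Σ(broken) = 4×420 + 1×629 + 1×D = 2309 + D
Σ(formed) = 1×360 + 2×495 + 4×420 = 3030
ΔH = Σ(broken) − Σ(formed) = (2309 + D) − (3030) = −721 + D
Setting this equal to −569 kJ gives D = 152 kJ/mol.

D(F–F) ≈ 152 kJ/mol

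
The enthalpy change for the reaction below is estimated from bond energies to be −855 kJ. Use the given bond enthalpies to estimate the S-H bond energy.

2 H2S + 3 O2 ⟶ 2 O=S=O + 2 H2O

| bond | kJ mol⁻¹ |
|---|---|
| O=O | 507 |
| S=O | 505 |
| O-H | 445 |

D(S-H) ≈ 356 kJ/mol

Let D be the S-H bond energy.
Σ(broken) = 3×507 + 4×D = 1521 + 4D
Σ(formed) = 4×445 + 4×505 = 3800
ΔH = Σ(broken) − Σ(formed) = (1521 + 4D) − (3800) = −2279 + 4D
Setting this equal to −855 kJ gives 4D = 1424, so D = 356 kJ/mol.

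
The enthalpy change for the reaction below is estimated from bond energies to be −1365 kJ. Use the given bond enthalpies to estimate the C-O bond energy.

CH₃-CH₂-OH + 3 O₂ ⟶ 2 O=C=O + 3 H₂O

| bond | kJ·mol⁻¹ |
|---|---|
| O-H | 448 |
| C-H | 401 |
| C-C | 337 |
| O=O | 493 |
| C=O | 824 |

Let D be the C-O bond energy.
Σ(broken) = 1×337 + 5×401 + 1×D + 1×448 + 3×493 = 4269 + D
Σ(formed) = 4×824 + 6×448 = 5984
ΔH = Σ(broken) − Σ(formed) = (4269 + D) − (5984) = −1715 + D
Setting this equal to −1365 kJ gives D = 350 kJ/mol.

D(C-O) ≈ 350 kJ/mol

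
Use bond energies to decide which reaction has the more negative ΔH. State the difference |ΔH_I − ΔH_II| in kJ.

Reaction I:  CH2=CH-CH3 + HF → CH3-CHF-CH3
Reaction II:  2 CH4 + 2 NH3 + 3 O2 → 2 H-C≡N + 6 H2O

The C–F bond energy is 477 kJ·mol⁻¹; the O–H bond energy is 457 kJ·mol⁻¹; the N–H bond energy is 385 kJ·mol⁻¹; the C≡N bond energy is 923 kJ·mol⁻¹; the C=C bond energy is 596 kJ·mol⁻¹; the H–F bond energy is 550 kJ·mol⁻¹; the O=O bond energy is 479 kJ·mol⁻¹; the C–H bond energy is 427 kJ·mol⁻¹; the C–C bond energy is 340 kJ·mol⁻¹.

Reaction I:
  Bonds broken (reactants):
    C–C: 1 × 340 = 340
    C–H: 6 × 427 = 2562
    C=C: 1 × 596 = 596
    H–F: 1 × 550 = 550
    Σ(broken) = 4048 kJ
  Bonds formed (products):
    C–C: 2 × 340 = 680
    C–F: 1 × 477 = 477
    C–H: 7 × 427 = 2989
    Σ(formed) = 4146 kJ
  ΔH_I = 4048 − 4146 = −98 kJ
Reaction II:
  Bonds broken (reactants):
    C–H: 8 × 427 = 3416
    N–H: 6 × 385 = 2310
    O=O: 3 × 479 = 1437
    Σ(broken) = 7163 kJ
  Bonds formed (products):
    C≡N: 2 × 923 = 1846
    C–H: 2 × 427 = 854
    O–H: 12 × 457 = 5484
    Σ(formed) = 8184 kJ
  ΔH_II = 7163 − 8184 = −1021 kJ
ΔH_I − ΔH_II = +923 kJ, so reaction II has the more negative ΔH; |ΔH_I − ΔH_II| = 923 kJ.

Reaction II, by 923 kJ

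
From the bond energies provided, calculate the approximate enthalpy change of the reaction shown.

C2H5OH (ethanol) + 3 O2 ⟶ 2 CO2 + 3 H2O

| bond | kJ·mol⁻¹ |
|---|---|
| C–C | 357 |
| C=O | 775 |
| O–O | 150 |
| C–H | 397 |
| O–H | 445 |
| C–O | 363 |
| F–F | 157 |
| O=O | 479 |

Bonds broken (reactants):
  C–C: 1 × 357 = 357
  C–H: 5 × 397 = 1985
  C–O: 1 × 363 = 363
  O–H: 1 × 445 = 445
  O=O: 3 × 479 = 1437
  Σ(broken) = 4587 kJ
Bonds formed (products):
  C=O: 4 × 775 = 3100
  O–H: 6 × 445 = 2670
  Σ(formed) = 5770 kJ
ΔH = Σ(broken) − Σ(formed) = 4587 − 5770 = −1183 kJ

ΔH ≈ −1183 kJ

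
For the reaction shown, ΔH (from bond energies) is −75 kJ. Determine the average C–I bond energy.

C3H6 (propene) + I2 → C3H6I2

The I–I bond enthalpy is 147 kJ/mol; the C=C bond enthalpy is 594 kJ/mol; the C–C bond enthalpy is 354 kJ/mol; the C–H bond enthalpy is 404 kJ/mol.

D(C–I) ≈ 231 kJ/mol

Let D be the C–I bond energy.
Σ(broken) = 1×354 + 6×404 + 1×594 + 1×147 = 3519
Σ(formed) = 2×354 + 6×404 + 2×D = 3132 + 2D
ΔH = Σ(broken) − Σ(formed) = (3519) − (3132 + 2D) = +387 − 2D
Setting this equal to −75 kJ gives 2D = 462, so D = 231 kJ/mol.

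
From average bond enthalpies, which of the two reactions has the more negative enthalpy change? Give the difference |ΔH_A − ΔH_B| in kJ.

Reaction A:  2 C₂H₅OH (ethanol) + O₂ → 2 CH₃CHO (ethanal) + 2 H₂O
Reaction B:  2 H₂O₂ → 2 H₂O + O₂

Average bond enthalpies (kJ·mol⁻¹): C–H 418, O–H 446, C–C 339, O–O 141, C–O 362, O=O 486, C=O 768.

Reaction A, by 178 kJ

Reaction A:
  Bonds broken (reactants):
    C–C: 2 × 339 = 678
    C–H: 10 × 418 = 4180
    C–O: 2 × 362 = 724
    O–H: 2 × 446 = 892
    O=O: 1 × 486 = 486
    Σ(broken) = 6960 kJ
  Bonds formed (products):
    C–C: 2 × 339 = 678
    C–H: 8 × 418 = 3344
    C=O: 2 × 768 = 1536
    O–H: 4 × 446 = 1784
    Σ(formed) = 7342 kJ
  ΔH_A = 6960 − 7342 = −382 kJ
Reaction B:
  Bonds broken (reactants):
    O–H: 4 × 446 = 1784
    O–O: 2 × 141 = 282
    Σ(broken) = 2066 kJ
  Bonds formed (products):
    O–H: 4 × 446 = 1784
    O=O: 1 × 486 = 486
    Σ(formed) = 2270 kJ
  ΔH_B = 2066 − 2270 = −204 kJ
ΔH_A − ΔH_B = −178 kJ, so reaction A has the more negative ΔH; |ΔH_A − ΔH_B| = 178 kJ.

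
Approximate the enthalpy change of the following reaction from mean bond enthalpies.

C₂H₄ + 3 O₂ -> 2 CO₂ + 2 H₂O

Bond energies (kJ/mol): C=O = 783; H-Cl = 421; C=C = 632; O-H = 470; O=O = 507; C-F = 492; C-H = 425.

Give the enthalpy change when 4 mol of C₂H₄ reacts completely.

Bonds broken (reactants):
  C-H: 4 × 425 = 1700
  C=C: 1 × 632 = 632
  O=O: 3 × 507 = 1521
  Σ(broken) = 3853 kJ
Bonds formed (products):
  C=O: 4 × 783 = 3132
  O-H: 4 × 470 = 1880
  Σ(formed) = 5012 kJ
ΔH = Σ(broken) − Σ(formed) = 3853 − 5012 = −1159 kJ
For 4× the reaction as written: 4 × (−1159) = −4636 kJ

ΔH = −4636 kJ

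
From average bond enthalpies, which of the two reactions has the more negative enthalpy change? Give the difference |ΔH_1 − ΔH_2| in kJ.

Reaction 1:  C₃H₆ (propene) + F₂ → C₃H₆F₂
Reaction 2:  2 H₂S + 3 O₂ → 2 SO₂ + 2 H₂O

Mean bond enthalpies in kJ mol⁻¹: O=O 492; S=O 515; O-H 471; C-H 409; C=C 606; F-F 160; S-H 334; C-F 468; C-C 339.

Reaction 2, by 623 kJ

Reaction 1:
  Bonds broken (reactants):
    C-C: 1 × 339 = 339
    C-H: 6 × 409 = 2454
    C=C: 1 × 606 = 606
    F-F: 1 × 160 = 160
    Σ(broken) = 3559 kJ
  Bonds formed (products):
    C-C: 2 × 339 = 678
    C-F: 2 × 468 = 936
    C-H: 6 × 409 = 2454
    Σ(formed) = 4068 kJ
  ΔH_1 = 3559 − 4068 = −509 kJ
Reaction 2:
  Bonds broken (reactants):
    O=O: 3 × 492 = 1476
    S-H: 4 × 334 = 1336
    Σ(broken) = 2812 kJ
  Bonds formed (products):
    O-H: 4 × 471 = 1884
    S=O: 4 × 515 = 2060
    Σ(formed) = 3944 kJ
  ΔH_2 = 2812 − 3944 = −1132 kJ
ΔH_1 − ΔH_2 = +623 kJ, so reaction 2 has the more negative ΔH; |ΔH_1 − ΔH_2| = 623 kJ.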